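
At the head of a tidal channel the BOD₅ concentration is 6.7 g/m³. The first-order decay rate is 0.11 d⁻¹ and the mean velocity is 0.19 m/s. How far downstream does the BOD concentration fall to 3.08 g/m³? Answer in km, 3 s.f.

From C = C₀·e^(−kt), t = ln(C₀/C)/k = ln(6.7/3.08)/0.11 = 0.7772/0.11 = 7.065 d.
Distance = v·t = 0.19 m/s × 6.104e+05 s = 1.16e+05 m = 116 km.

116 km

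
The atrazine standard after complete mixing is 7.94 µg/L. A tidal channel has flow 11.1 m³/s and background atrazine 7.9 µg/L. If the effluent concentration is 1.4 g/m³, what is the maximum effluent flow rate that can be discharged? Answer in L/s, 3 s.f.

0.319 L/s

7.9 µg/L = 0.0079 mg/L.
7.94 µg/L = 0.00794 mg/L.
Mass balance at complete mixing: C_std·(Q_w + Q_r) = Q_w·C_e + Q_r·C_b.
Rearranging, Q_w = Q_r·(C_std − C_b)/(C_e − C_std) = 11.1·(0.00794 − 0.0079) / (1.4 − 0.00794) = 0.000319 m³/s.
= 0.319 L/s.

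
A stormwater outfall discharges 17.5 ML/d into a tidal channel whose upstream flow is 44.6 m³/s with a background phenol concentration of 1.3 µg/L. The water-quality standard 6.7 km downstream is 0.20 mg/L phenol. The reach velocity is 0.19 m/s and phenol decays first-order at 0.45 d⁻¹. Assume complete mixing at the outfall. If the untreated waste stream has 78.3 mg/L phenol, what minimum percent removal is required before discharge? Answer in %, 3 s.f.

17.5 ML/d = 0.2025 m³/s.
1.3 µg/L = 0.0013 mg/L.
Travel time to the compliance point: t = 6700/0.19 = 3.526e+04 s = 0.4081 d; decay factor exp(−0.45·0.4081) = 0.8322.
So the concentration just after mixing may be at most 0.2/0.8322 = 0.2403 mg/L.
Mass balance: 0.2403·44.8 = 0.2025·Cₑ + 44.6·0.0013.
Cₑ = (10.77 − 0.05798) / 0.2025 = 52.87 mg/L.
Required removal = 1 − 52.87/78.3 = 32.47 %.

32.5 %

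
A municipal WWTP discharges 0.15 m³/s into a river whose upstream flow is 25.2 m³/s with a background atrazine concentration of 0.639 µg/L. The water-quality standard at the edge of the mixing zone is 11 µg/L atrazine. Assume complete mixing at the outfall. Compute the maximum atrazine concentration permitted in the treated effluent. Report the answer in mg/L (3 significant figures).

1.75 mg/L

0.639 µg/L = 0.000639 mg/L.
11 µg/L = 0.011 mg/L.
Mass balance: 0.011·25.35 = 0.15·Cₑ + 25.2·0.000639.
Cₑ = (0.2788 − 0.0161) / 0.15 = 1.752 mg/L.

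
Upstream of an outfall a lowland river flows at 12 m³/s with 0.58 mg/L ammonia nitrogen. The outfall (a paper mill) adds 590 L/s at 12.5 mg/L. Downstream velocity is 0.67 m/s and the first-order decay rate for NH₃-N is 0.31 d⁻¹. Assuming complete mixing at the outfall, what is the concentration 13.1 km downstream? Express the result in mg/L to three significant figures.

1.06 mg/L

590 L/s = 0.59 m³/s.
After complete mixing, C₀ = (0.59·12.5 + 12·0.58) / 12.59 = 1.139 mg/L.
Travel time t = 1.31e+04 m / 0.67 m/s = 1.955e+04 s = 0.2263 d.
C = 1.139·exp(−0.31·0.2263) = 1.139·0.9323 = 1.061 mg/L.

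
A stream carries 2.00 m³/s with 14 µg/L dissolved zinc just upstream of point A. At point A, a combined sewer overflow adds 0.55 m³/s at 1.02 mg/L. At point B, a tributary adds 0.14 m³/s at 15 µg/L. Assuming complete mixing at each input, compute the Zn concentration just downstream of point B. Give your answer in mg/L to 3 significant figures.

0.220 mg/L

14 µg/L = 0.014 mg/L.
After input A: C = (2·0.014 + 0.55·1.02) / 2.55 = 0.231 mg/L.
15 µg/L = 0.015 mg/L.
After input B: C = (2.55·0.231 + 0.14·0.015) / 2.69 = 0.2197 mg/L.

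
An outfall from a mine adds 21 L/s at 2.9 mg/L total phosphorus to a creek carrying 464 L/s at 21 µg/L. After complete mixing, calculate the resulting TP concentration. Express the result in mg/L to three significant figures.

0.146 mg/L

21 L/s = 0.021 m³/s.
464 L/s = 0.464 m³/s.
21 µg/L = 0.021 mg/L.
Conservation of mass across the mixing zone: C = (0.021·2.9 + 0.464·0.021) / (0.021 + 0.464) = 0.07064/0.485 = 0.1457 mg/L.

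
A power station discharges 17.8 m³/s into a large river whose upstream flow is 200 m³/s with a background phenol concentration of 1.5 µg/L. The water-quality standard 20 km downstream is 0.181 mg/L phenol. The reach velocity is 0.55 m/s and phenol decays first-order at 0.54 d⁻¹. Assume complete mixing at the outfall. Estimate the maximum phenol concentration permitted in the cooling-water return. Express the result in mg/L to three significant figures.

1.5 µg/L = 0.0015 mg/L.
Travel time to the compliance point: t = 2e+04/0.55 = 3.636e+04 s = 0.4209 d; decay factor exp(−0.54·0.4209) = 0.7967.
So the concentration just after mixing may be at most 0.181/0.7967 = 0.2272 mg/L.
Mass balance: 0.2272·217.8 = 17.8·Cₑ + 200·0.0015.
Cₑ = (49.48 − 0.3) / 17.8 = 2.763 mg/L.

2.76 mg/L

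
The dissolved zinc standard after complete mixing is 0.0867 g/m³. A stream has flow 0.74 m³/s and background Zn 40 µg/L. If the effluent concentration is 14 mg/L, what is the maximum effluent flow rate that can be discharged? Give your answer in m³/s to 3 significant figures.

0.00248 m³/s

40 µg/L = 0.04 mg/L.
Mass balance at complete mixing: C_std·(Q_w + Q_r) = Q_w·C_e + Q_r·C_b.
Rearranging, Q_w = Q_r·(C_std − C_b)/(C_e − C_std) = 0.74·(0.0867 − 0.04) / (14 − 0.0867) = 0.002484 m³/s.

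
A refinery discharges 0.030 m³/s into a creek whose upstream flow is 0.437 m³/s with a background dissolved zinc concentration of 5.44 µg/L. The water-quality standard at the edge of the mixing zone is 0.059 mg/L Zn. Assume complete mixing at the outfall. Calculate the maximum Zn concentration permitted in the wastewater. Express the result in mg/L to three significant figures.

0.839 mg/L

5.44 µg/L = 0.00544 mg/L.
Mass balance: 0.059·0.467 = 0.03·Cₑ + 0.437·0.00544.
Cₑ = (0.02755 − 0.002377) / 0.03 = 0.8392 mg/L.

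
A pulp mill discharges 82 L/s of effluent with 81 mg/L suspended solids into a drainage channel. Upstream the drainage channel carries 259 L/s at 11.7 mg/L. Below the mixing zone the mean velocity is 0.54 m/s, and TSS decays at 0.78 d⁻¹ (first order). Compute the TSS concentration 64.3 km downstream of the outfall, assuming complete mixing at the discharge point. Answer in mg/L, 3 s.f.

82 L/s = 0.082 m³/s.
259 L/s = 0.259 m³/s.
After complete mixing, C₀ = (0.082·81 + 0.259·11.7) / 0.341 = 28.36 mg/L.
Travel time t = 6.43e+04 m / 0.54 m/s = 1.191e+05 s = 1.378 d.
C = 28.36·exp(−0.78·1.378) = 28.36·0.3413 = 9.681 mg/L.

9.68 mg/L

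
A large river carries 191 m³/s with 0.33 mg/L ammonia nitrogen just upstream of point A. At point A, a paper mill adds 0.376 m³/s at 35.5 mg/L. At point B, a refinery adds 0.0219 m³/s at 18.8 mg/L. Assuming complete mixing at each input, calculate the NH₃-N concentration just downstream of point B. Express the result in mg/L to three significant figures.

After input A: C = (191·0.33 + 0.376·35.5) / 191.4 = 0.3991 mg/L.
After input B: C = (191.4·0.3991 + 0.0219·18.8) / 191.4 = 0.4012 mg/L.

0.401 mg/L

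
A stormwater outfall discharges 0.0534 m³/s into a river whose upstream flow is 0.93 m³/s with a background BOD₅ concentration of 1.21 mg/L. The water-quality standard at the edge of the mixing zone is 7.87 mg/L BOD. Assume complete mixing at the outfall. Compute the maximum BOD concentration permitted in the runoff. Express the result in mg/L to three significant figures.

124 mg/L

Mass balance: 7.87·0.9834 = 0.0534·Cₑ + 0.93·1.21.
Cₑ = (7.739 − 1.125) / 0.0534 = 123.9 mg/L.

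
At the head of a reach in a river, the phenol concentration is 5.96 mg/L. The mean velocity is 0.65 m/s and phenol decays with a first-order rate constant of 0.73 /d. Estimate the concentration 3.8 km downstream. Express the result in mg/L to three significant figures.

Travel time t = 3.8 km / 0.65 m/s = 3800/0.65 = 5846 s = 0.06766 d.
First-order decay: C = 5.96·exp(−0.73·0.06766) = 5.96·0.9518 = 5.673 mg/L.

5.67 mg/L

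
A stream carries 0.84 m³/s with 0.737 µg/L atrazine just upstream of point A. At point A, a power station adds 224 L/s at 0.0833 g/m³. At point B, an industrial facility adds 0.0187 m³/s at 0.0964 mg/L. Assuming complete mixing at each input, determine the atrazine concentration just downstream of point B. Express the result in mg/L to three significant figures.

0.737 µg/L = 0.000737 mg/L.
224 L/s = 0.224 m³/s.
After input A: C = (0.84·0.000737 + 0.224·0.0833) / 1.064 = 0.01812 mg/L.
After input B: C = (1.064·0.01812 + 0.0187·0.0964) / 1.083 = 0.01947 mg/L.

0.0195 mg/L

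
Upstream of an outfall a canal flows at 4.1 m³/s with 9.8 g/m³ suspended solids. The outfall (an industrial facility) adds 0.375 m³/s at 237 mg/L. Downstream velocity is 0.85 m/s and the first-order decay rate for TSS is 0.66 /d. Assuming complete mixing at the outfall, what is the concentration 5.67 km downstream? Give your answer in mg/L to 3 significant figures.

After complete mixing, C₀ = (0.375·237 + 4.1·9.8) / 4.475 = 28.84 mg/L.
Travel time t = 5670 m / 0.85 m/s = 6671 s = 0.07721 d.
C = 28.84·exp(−0.66·0.07721) = 28.84·0.9503 = 27.41 mg/L.

27.4 mg/L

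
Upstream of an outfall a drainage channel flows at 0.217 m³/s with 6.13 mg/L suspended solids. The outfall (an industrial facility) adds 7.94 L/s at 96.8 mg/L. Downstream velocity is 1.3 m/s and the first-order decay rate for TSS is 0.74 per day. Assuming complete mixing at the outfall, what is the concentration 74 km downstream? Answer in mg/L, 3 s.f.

5.73 mg/L

7.94 L/s = 0.00794 m³/s.
After complete mixing, C₀ = (0.00794·96.8 + 0.217·6.13) / 0.2249 = 9.33 mg/L.
Travel time t = 7.4e+04 m / 1.3 m/s = 5.692e+04 s = 0.6588 d.
C = 9.33·exp(−0.74·0.6588) = 9.33·0.6141 = 5.73 mg/L.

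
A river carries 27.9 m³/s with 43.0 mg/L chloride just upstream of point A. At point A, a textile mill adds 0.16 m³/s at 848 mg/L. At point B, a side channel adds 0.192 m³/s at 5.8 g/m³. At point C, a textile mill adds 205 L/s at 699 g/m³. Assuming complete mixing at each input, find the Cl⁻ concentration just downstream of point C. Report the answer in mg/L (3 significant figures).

52.0 mg/L

After input A: C = (27.9·43 + 0.16·848) / 28.06 = 47.59 mg/L.
After input B: C = (28.06·47.59 + 0.192·5.8) / 28.25 = 47.31 mg/L.
205 L/s = 0.205 m³/s.
After input C: C = (28.25·47.31 + 0.205·699) / 28.46 = 52 mg/L.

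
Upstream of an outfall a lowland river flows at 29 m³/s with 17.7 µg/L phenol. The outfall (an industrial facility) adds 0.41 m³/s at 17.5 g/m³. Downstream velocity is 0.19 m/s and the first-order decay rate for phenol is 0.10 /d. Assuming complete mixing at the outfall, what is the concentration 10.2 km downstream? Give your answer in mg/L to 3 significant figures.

0.246 mg/L

17.7 µg/L = 0.0177 mg/L.
After complete mixing, C₀ = (0.41·17.5 + 29·0.0177) / 29.41 = 0.2614 mg/L.
Travel time t = 1.02e+04 m / 0.19 m/s = 5.368e+04 s = 0.6213 d.
C = 0.2614·exp(−0.10·0.6213) = 0.2614·0.9398 = 0.2457 mg/L.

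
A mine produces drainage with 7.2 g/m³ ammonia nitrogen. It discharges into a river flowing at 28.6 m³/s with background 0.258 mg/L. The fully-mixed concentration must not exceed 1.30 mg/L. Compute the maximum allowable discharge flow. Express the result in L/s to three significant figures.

5050 L/s

Mass balance at complete mixing: C_std·(Q_w + Q_r) = Q_w·C_e + Q_r·C_b.
Rearranging, Q_w = Q_r·(C_std − C_b)/(C_e − C_std) = 28.6·(1.3 − 0.258) / (7.2 − 1.3) = 5.051 m³/s.
= 5051 L/s.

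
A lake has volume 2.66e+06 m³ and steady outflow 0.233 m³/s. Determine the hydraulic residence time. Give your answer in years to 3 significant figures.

Q = 0.233 m³/s × 3.156e+07 s/yr = 7.353e+06 m³/yr.
Hydraulic residence time τ = V/Q = 2.66e+06/7.353e+06 = 0.3618 yr.

0.362 yr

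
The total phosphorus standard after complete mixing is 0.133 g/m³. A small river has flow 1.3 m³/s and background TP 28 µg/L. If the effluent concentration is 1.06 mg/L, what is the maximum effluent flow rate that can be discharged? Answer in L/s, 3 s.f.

147 L/s

28 µg/L = 0.028 mg/L.
Mass balance at complete mixing: C_std·(Q_w + Q_r) = Q_w·C_e + Q_r·C_b.
Rearranging, Q_w = Q_r·(C_std − C_b)/(C_e − C_std) = 1.3·(0.133 − 0.028) / (1.06 − 0.133) = 0.1472 m³/s.
= 147.2 L/s.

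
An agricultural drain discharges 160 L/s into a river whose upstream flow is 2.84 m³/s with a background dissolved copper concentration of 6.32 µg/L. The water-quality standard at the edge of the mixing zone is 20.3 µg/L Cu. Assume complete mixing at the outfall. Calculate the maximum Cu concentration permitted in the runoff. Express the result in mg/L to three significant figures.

0.268 mg/L

160 L/s = 0.16 m³/s.
6.32 µg/L = 0.00632 mg/L.
20.3 µg/L = 0.0203 mg/L.
Mass balance: 0.0203·3 = 0.16·Cₑ + 2.84·0.00632.
Cₑ = (0.0609 − 0.01795) / 0.16 = 0.2684 mg/L.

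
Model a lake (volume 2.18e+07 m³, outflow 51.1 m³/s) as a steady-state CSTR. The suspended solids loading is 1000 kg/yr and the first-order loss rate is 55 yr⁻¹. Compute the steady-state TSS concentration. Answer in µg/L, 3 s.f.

Outflow Q = 51.1 m³/s × 3.156e+07 s/yr = 1.613e+09 m³/yr.
Steady-state CSTR mass balance: W = Q·C + k·V·C, so C = W/(Q + kV).
Q + kV = 1.613e+09 + 55·2.18e+07 = 2.812e+09 m³/yr.
C = 1000/2.812e+09 = 3.557e-07 kg/m³ = 0.0003557 mg/L = 0.3557 µg/L.

0.356 µg/L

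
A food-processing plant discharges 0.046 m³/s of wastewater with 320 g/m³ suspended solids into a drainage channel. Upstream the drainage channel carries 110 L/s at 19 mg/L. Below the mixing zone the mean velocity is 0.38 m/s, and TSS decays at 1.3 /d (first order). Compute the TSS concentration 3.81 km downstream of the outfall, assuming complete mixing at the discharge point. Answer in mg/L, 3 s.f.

110 L/s = 0.11 m³/s.
After complete mixing, C₀ = (0.046·320 + 0.11·19) / 0.156 = 107.8 mg/L.
Travel time t = 3810 m / 0.38 m/s = 1.003e+04 s = 0.116 d.
C = 107.8·exp(−1.3·0.116) = 107.8·0.86 = 92.67 mg/L.

92.7 mg/L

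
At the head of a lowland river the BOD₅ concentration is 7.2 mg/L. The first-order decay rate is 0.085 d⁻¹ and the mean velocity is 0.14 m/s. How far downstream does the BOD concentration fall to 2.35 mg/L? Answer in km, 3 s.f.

From C = C₀·e^(−kt), t = ln(C₀/C)/k = ln(7.2/2.35)/0.085 = 1.12/0.085 = 13.17 d.
Distance = v·t = 0.14 m/s × 1.138e+06 s = 1.593e+05 m = 159.3 km.

159 km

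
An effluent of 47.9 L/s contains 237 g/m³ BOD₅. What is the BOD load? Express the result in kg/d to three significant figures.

47.9 L/s = 0.0479 m³/s.
Mass flux = Q·C = 0.0479 m³/s × 237 g/m³ = 11.35 g/s.
= 11.35 g/s × 86.4 = 980.8 kg/d.

981 kg/d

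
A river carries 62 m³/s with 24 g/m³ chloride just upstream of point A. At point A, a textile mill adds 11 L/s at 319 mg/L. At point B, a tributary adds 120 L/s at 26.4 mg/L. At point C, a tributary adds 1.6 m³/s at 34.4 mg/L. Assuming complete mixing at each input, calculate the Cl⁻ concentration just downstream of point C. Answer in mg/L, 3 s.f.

11 L/s = 0.011 m³/s.
After input A: C = (62·24 + 0.011·319) / 62.01 = 24.05 mg/L.
120 L/s = 0.12 m³/s.
After input B: C = (62.01·24.05 + 0.12·26.4) / 62.13 = 24.06 mg/L.
After input C: C = (62.13·24.06 + 1.6·34.4) / 63.73 = 24.32 mg/L.

24.3 mg/L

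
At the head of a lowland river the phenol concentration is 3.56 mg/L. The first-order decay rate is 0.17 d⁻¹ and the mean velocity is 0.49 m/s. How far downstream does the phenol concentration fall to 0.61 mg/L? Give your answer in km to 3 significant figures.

From C = C₀·e^(−kt), t = ln(C₀/C)/k = ln(3.56/0.61)/0.17 = 1.764/0.17 = 10.38 d.
Distance = v·t = 0.49 m/s × 8.966e+05 s = 4.393e+05 m = 439.3 km.

439 km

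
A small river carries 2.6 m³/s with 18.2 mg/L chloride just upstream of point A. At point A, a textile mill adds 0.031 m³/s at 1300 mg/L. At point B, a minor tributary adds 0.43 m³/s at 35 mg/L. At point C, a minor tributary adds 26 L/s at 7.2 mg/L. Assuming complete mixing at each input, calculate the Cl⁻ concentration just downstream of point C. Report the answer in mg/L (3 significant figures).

33.3 mg/L

After input A: C = (2.6·18.2 + 0.031·1300) / 2.631 = 33.3 mg/L.
After input B: C = (2.631·33.3 + 0.43·35) / 3.061 = 33.54 mg/L.
26 L/s = 0.026 m³/s.
After input C: C = (3.061·33.54 + 0.026·7.2) / 3.087 = 33.32 mg/L.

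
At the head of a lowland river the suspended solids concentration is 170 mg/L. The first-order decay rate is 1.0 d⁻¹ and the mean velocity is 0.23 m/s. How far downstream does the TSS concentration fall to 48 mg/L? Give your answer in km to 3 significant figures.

From C = C₀·e^(−kt), t = ln(C₀/C)/k = ln(170/48)/1.0 = 1.265/1.0 = 1.265 d.
Distance = v·t = 0.23 m/s × 1.093e+05 s = 2.513e+04 m = 25.13 km.

25.1 km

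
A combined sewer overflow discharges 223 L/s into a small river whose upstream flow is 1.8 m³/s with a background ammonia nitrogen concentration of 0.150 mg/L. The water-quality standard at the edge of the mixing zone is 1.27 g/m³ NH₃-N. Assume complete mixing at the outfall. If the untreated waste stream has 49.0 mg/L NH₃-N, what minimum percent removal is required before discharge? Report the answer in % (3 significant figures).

79.0 %

223 L/s = 0.223 m³/s.
Mass balance: 1.27·2.023 = 0.223·Cₑ + 1.8·0.15.
Cₑ = (2.569 − 0.27) / 0.223 = 10.31 mg/L.
Required removal = 1 − 10.31/49.0 = 78.96 %.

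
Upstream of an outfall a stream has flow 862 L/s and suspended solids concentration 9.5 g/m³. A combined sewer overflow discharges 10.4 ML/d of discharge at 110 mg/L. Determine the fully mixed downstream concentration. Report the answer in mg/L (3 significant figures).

10.4 ML/d = 0.1204 m³/s.
862 L/s = 0.862 m³/s.
Conservation of mass across the mixing zone: C = (0.1204·110 + 0.862·9.5) / (0.1204 + 0.862) = 21.43/0.9824 = 21.81 mg/L.

21.8 mg/L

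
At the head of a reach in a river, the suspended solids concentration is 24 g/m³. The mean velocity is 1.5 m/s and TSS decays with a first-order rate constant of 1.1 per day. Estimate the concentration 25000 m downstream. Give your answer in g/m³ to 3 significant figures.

19.4 g/m³

Travel time t = 25000 m / 1.5 m/s = 2.5e+04/1.5 = 1.667e+04 s = 0.1929 d.
First-order decay: C = 24·exp(−1.1·0.1929) = 24·0.8088 = 19.41 g/m³.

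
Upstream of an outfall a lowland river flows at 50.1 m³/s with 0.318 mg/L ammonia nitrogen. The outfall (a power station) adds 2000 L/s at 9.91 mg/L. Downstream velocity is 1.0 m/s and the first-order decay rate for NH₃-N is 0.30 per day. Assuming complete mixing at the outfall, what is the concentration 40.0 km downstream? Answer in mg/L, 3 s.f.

2000 L/s = 2 m³/s.
After complete mixing, C₀ = (2·9.91 + 50.1·0.318) / 52.1 = 0.6862 mg/L.
Travel time t = 4e+04 m / 1.0 m/s = 4e+04 s = 0.463 d.
C = 0.6862·exp(−0.30·0.463) = 0.6862·0.8703 = 0.5972 mg/L.

0.597 mg/L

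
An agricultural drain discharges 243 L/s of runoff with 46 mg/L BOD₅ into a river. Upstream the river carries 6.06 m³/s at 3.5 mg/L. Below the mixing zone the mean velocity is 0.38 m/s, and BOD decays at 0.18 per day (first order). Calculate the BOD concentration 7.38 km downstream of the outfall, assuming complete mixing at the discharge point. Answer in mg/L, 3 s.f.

4.93 mg/L

243 L/s = 0.243 m³/s.
After complete mixing, C₀ = (0.243·46 + 6.06·3.5) / 6.303 = 5.139 mg/L.
Travel time t = 7380 m / 0.38 m/s = 1.942e+04 s = 0.2248 d.
C = 5.139·exp(−0.18·0.2248) = 5.139·0.9603 = 4.935 mg/L.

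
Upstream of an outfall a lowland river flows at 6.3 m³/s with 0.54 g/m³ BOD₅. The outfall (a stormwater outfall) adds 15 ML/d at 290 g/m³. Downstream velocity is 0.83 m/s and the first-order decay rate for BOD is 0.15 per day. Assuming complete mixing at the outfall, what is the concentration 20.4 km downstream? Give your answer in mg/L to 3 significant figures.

7.96 mg/L

15 ML/d = 0.1736 m³/s.
After complete mixing, C₀ = (0.1736·290 + 6.3·0.54) / 6.474 = 8.303 mg/L.
Travel time t = 2.04e+04 m / 0.83 m/s = 2.458e+04 s = 0.2845 d.
C = 8.303·exp(−0.15·0.2845) = 8.303·0.9582 = 7.956 mg/L.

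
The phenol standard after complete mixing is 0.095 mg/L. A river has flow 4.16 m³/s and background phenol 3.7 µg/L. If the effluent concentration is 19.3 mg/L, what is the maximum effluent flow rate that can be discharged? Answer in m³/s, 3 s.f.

3.7 µg/L = 0.0037 mg/L.
Mass balance at complete mixing: C_std·(Q_w + Q_r) = Q_w·C_e + Q_r·C_b.
Rearranging, Q_w = Q_r·(C_std − C_b)/(C_e − C_std) = 4.16·(0.095 − 0.0037) / (19.3 − 0.095) = 0.01978 m³/s.

0.0198 m³/s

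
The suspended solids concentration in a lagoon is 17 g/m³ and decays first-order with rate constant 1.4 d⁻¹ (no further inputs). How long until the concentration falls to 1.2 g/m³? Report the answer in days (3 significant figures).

t = ln(C₀/C)/k = ln(17/1.2)/1.4 = 2.651/1.4 = 1.893 d.

1.89 d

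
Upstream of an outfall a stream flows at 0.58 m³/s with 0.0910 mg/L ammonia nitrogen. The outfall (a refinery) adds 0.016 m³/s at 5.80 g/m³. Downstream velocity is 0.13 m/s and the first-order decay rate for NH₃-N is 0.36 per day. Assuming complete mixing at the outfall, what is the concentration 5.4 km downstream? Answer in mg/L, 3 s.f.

After complete mixing, C₀ = (0.016·5.8 + 0.58·0.091) / 0.596 = 0.2443 mg/L.
Travel time t = 5400 m / 0.13 m/s = 4.154e+04 s = 0.4808 d.
C = 0.2443·exp(−0.36·0.4808) = 0.2443·0.8411 = 0.2054 mg/L.

0.205 mg/L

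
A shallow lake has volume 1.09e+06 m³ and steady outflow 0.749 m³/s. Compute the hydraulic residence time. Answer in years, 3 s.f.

0.0461 yr

Q = 0.749 m³/s × 3.156e+07 s/yr = 2.364e+07 m³/yr.
Hydraulic residence time τ = V/Q = 1.09e+06/2.364e+07 = 0.04611 yr.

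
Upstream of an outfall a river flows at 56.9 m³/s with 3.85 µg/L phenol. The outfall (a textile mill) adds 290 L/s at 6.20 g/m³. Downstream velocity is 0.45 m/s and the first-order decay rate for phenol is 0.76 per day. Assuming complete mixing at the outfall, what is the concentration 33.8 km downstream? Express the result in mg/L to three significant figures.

0.0182 mg/L

290 L/s = 0.29 m³/s.
3.85 µg/L = 0.00385 mg/L.
After complete mixing, C₀ = (0.29·6.2 + 56.9·0.00385) / 57.19 = 0.03527 mg/L.
Travel time t = 3.38e+04 m / 0.45 m/s = 7.511e+04 s = 0.8693 d.
C = 0.03527·exp(−0.76·0.8693) = 0.03527·0.5165 = 0.01822 mg/L.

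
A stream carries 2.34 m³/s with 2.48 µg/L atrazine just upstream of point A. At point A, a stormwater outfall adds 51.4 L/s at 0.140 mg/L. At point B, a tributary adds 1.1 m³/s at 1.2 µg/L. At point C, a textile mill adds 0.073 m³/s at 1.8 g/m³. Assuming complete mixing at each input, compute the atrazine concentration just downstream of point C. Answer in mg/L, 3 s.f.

2.48 µg/L = 0.00248 mg/L.
51.4 L/s = 0.0514 m³/s.
After input A: C = (2.34·0.00248 + 0.0514·0.14) / 2.391 = 0.005436 mg/L.
1.2 µg/L = 0.0012 mg/L.
After input B: C = (2.391·0.005436 + 1.1·0.0012) / 3.491 = 0.004101 mg/L.
After input C: C = (3.491·0.004101 + 0.073·1.8) / 3.564 = 0.04088 mg/L.

0.0409 mg/L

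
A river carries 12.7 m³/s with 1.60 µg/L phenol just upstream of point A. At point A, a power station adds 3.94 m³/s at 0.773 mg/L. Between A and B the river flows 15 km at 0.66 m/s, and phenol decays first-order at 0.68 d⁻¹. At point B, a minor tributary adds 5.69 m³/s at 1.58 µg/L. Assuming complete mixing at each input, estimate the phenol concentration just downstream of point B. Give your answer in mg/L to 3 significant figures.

0.115 mg/L

1.60 µg/L = 0.0016 mg/L.
After input A: C = (12.7·0.0016 + 3.94·0.773) / 16.64 = 0.1843 mg/L.
Over the 15 km reach to input B (t = 2.273e+04 s = 0.263 d), decay gives C = 0.1843·exp(−0.68·0.263) = 0.1541 mg/L.
1.58 µg/L = 0.00158 mg/L.
After input B: C = (16.64·0.1541 + 5.69·0.00158) / 22.33 = 0.1152 mg/L.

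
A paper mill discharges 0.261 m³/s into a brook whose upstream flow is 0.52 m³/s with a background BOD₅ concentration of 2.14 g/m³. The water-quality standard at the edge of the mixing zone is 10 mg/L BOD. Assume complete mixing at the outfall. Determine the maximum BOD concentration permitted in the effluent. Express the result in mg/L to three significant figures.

25.7 mg/L

Mass balance: 10·0.781 = 0.261·Cₑ + 0.52·2.14.
Cₑ = (7.81 − 1.113) / 0.261 = 25.66 mg/L.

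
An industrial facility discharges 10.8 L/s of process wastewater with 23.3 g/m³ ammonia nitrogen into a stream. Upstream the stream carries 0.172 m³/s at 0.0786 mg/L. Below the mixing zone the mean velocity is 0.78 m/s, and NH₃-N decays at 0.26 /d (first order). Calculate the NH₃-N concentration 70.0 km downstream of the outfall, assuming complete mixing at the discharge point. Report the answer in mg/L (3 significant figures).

10.8 L/s = 0.0108 m³/s.
After complete mixing, C₀ = (0.0108·23.3 + 0.172·0.0786) / 0.1828 = 1.451 mg/L.
Travel time t = 7e+04 m / 0.78 m/s = 8.974e+04 s = 1.039 d.
C = 1.451·exp(−0.26·1.039) = 1.451·0.7633 = 1.107 mg/L.

1.11 mg/L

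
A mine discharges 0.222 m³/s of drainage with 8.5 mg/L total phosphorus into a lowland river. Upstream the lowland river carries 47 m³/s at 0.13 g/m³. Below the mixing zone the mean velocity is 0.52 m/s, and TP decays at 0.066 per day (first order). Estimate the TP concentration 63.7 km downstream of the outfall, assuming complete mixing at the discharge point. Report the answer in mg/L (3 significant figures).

0.154 mg/L

After complete mixing, C₀ = (0.222·8.5 + 47·0.13) / 47.22 = 0.1693 mg/L.
Travel time t = 6.37e+04 m / 0.52 m/s = 1.225e+05 s = 1.418 d.
C = 0.1693·exp(−0.066·1.418) = 0.1693·0.9107 = 0.1542 mg/L.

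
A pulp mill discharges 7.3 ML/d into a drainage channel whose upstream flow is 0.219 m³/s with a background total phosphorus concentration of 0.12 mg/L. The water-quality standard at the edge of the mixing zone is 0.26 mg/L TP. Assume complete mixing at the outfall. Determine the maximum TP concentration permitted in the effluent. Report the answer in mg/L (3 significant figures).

0.623 mg/L

7.3 ML/d = 0.08449 m³/s.
Mass balance: 0.26·0.3035 = 0.08449·Cₑ + 0.219·0.12.
Cₑ = (0.07891 − 0.02628) / 0.08449 = 0.6229 mg/L.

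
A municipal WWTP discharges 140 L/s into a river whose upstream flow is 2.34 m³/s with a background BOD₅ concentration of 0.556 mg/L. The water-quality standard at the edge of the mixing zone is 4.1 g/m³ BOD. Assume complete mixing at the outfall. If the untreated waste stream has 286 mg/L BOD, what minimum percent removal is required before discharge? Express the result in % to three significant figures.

77.9 %

140 L/s = 0.14 m³/s.
Mass balance: 4.1·2.48 = 0.14·Cₑ + 2.34·0.556.
Cₑ = (10.17 − 1.301) / 0.14 = 63.34 mg/L.
Required removal = 1 − 63.34/286 = 77.85 %.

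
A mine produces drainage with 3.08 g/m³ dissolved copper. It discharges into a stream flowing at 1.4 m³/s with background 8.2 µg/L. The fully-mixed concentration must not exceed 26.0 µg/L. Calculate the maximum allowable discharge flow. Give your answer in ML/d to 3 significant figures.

0.705 ML/d

8.2 µg/L = 0.0082 mg/L.
26.0 µg/L = 0.026 mg/L.
Mass balance at complete mixing: C_std·(Q_w + Q_r) = Q_w·C_e + Q_r·C_b.
Rearranging, Q_w = Q_r·(C_std − C_b)/(C_e − C_std) = 1.4·(0.026 − 0.0082) / (3.08 − 0.026) = 0.00816 m³/s.
= 0.705 ML/d.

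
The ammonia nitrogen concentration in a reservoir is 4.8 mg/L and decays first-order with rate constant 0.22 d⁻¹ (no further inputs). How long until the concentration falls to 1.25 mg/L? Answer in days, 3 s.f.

t = ln(C₀/C)/k = ln(4.8/1.25)/0.22 = 1.345/0.22 = 6.116 d.

6.12 d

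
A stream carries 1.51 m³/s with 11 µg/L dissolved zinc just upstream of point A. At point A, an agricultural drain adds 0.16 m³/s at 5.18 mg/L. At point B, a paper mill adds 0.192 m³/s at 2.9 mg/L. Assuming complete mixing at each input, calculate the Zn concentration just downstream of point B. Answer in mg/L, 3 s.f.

11 µg/L = 0.011 mg/L.
After input A: C = (1.51·0.011 + 0.16·5.18) / 1.67 = 0.5062 mg/L.
After input B: C = (1.67·0.5062 + 0.192·2.9) / 1.862 = 0.7531 mg/L.

0.753 mg/L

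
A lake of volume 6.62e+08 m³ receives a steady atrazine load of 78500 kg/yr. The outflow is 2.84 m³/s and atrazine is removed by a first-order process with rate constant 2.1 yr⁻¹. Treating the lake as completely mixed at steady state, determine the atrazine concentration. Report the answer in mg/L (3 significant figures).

Outflow Q = 2.84 m³/s × 3.156e+07 s/yr = 8.962e+07 m³/yr.
Steady-state CSTR mass balance: W = Q·C + k·V·C, so C = W/(Q + kV).
Q + kV = 8.962e+07 + 2.1·6.62e+08 = 1.48e+09 m³/yr.
C = 78500/1.48e+09 = 5.305e-05 kg/m³ = 0.05305 mg/L.

0.0530 mg/L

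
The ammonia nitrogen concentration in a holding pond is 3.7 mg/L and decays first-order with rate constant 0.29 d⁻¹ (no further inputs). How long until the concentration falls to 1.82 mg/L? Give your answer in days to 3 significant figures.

t = ln(C₀/C)/k = ln(3.7/1.82)/0.29 = 0.7095/0.29 = 2.447 d.

2.45 d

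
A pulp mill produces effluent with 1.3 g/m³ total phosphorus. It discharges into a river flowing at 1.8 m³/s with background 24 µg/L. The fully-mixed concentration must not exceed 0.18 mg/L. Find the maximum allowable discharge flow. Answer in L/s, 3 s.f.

24 µg/L = 0.024 mg/L.
Mass balance at complete mixing: C_std·(Q_w + Q_r) = Q_w·C_e + Q_r·C_b.
Rearranging, Q_w = Q_r·(C_std − C_b)/(C_e − C_std) = 1.8·(0.18 − 0.024) / (1.3 − 0.18) = 0.2507 m³/s.
= 250.7 L/s.

251 L/s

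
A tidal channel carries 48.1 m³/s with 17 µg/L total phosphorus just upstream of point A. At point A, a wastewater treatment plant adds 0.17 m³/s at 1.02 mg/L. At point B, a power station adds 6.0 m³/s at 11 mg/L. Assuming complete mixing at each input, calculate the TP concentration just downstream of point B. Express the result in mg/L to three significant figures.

1.23 mg/L

17 µg/L = 0.017 mg/L.
After input A: C = (48.1·0.017 + 0.17·1.02) / 48.27 = 0.02053 mg/L.
After input B: C = (48.27·0.02053 + 6·11) / 54.27 = 1.234 mg/L.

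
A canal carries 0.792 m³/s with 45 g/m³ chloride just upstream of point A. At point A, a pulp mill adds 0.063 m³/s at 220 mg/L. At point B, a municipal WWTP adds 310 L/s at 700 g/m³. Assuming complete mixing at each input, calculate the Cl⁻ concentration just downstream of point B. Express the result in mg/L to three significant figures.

229 mg/L

After input A: C = (0.792·45 + 0.063·220) / 0.855 = 57.89 mg/L.
310 L/s = 0.31 m³/s.
After input B: C = (0.855·57.89 + 0.31·700) / 1.165 = 228.8 mg/L.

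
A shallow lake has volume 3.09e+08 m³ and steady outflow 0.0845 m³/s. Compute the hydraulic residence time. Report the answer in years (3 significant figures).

116 yr

Q = 0.0845 m³/s × 3.156e+07 s/yr = 2.667e+06 m³/yr.
Hydraulic residence time τ = V/Q = 3.09e+08/2.667e+06 = 115.9 yr.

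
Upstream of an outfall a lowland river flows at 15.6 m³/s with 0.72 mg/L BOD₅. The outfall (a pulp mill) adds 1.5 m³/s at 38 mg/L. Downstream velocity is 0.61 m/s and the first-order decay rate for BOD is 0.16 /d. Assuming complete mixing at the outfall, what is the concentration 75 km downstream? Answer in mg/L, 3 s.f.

3.18 mg/L

After complete mixing, C₀ = (1.5·38 + 15.6·0.72) / 17.1 = 3.99 mg/L.
Travel time t = 7.5e+04 m / 0.61 m/s = 1.23e+05 s = 1.423 d.
C = 3.99·exp(−0.16·1.423) = 3.99·0.7964 = 3.178 mg/L.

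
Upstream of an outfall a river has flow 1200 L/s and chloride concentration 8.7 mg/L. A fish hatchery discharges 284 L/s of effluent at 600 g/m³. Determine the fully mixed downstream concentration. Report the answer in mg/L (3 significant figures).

122 mg/L

284 L/s = 0.284 m³/s.
1200 L/s = 1.2 m³/s.
By mass balance at complete mixing, C = (0.284·600 + 1.2·8.7) / (0.284 + 1.2) = 180.8/1.484 = 121.9 mg/L.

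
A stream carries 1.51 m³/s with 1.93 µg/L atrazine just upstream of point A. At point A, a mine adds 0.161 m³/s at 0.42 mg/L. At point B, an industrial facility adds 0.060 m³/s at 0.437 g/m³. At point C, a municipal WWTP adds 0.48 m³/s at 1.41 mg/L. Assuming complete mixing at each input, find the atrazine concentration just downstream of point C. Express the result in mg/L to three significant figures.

1.93 µg/L = 0.00193 mg/L.
After input A: C = (1.51·0.00193 + 0.161·0.42) / 1.671 = 0.04221 mg/L.
After input B: C = (1.671·0.04221 + 0.06·0.437) / 1.731 = 0.0559 mg/L.
After input C: C = (1.731·0.0559 + 0.48·1.41) / 2.211 = 0.3499 mg/L.

0.350 mg/L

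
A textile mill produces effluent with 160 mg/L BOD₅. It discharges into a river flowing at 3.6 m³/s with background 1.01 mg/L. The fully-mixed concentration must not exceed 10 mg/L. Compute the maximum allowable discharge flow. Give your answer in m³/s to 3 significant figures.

0.216 m³/s

Mass balance at complete mixing: C_std·(Q_w + Q_r) = Q_w·C_e + Q_r·C_b.
Rearranging, Q_w = Q_r·(C_std − C_b)/(C_e − C_std) = 3.6·(10 − 1.01) / (160 − 10) = 0.2158 m³/s.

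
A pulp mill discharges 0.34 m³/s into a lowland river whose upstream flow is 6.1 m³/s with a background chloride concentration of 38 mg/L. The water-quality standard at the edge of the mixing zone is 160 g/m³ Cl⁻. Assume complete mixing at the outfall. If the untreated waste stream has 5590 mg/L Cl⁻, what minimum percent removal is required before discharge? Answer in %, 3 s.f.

Mass balance: 160·6.44 = 0.34·Cₑ + 6.1·38.
Cₑ = (1030 − 231.8) / 0.34 = 2349 mg/L.
Required removal = 1 − 2349/5590 = 57.98 %.

58.0 %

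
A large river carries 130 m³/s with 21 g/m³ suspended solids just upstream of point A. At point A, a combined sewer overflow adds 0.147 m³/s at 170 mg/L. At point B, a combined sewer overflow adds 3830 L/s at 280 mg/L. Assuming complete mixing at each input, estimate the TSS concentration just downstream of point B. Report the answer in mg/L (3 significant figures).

28.6 mg/L

After input A: C = (130·21 + 0.147·170) / 130.1 = 21.17 mg/L.
3830 L/s = 3.83 m³/s.
After input B: C = (130.1·21.17 + 3.83·280) / 134 = 28.57 mg/L.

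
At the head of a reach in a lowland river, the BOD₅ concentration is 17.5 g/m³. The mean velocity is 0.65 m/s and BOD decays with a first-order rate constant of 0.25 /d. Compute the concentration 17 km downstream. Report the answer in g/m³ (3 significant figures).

Travel time t = 17 km / 0.65 m/s = 1.7e+04/0.65 = 2.615e+04 s = 0.3027 d.
First-order decay: C = 17.5·exp(−0.25·0.3027) = 17.5·0.9271 = 16.22 g/m³.

16.2 g/m³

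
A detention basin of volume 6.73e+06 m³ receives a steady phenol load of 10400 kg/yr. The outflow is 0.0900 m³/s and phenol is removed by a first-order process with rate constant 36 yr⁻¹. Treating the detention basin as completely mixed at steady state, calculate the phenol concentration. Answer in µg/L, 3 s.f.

42.4 µg/L

Outflow Q = 0.0900 m³/s × 3.156e+07 s/yr = 2.84e+06 m³/yr.
Steady-state CSTR mass balance: W = Q·C + k·V·C, so C = W/(Q + kV).
Q + kV = 2.84e+06 + 36·6.73e+06 = 2.451e+08 m³/yr.
C = 10400/2.451e+08 = 4.243e-05 kg/m³ = 0.04243 mg/L = 42.43 µg/L.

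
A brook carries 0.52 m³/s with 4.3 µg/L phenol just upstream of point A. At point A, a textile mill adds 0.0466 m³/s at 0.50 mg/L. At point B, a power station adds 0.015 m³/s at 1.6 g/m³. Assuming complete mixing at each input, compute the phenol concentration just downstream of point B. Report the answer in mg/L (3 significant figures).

4.3 µg/L = 0.0043 mg/L.
After input A: C = (0.52·0.0043 + 0.0466·0.5) / 0.5666 = 0.04507 mg/L.
After input B: C = (0.5666·0.04507 + 0.015·1.6) / 0.5816 = 0.08517 mg/L.

0.0852 mg/L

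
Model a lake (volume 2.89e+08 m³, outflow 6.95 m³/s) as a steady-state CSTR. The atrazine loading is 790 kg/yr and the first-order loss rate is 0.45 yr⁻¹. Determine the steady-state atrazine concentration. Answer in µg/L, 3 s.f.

2.26 µg/L

Outflow Q = 6.95 m³/s × 3.156e+07 s/yr = 2.193e+08 m³/yr.
Steady-state CSTR mass balance: W = Q·C + k·V·C, so C = W/(Q + kV).
Q + kV = 2.193e+08 + 0.45·2.89e+08 = 3.494e+08 m³/yr.
C = 790/3.494e+08 = 2.261e-06 kg/m³ = 0.002261 mg/L = 2.261 µg/L.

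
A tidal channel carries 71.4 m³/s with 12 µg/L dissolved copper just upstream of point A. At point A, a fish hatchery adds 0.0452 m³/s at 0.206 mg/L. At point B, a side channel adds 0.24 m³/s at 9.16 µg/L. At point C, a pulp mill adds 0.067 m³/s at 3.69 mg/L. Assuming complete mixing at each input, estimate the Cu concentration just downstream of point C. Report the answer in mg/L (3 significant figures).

12 µg/L = 0.012 mg/L.
After input A: C = (71.4·0.012 + 0.0452·0.206) / 71.45 = 0.01212 mg/L.
9.16 µg/L = 0.00916 mg/L.
After input B: C = (71.45·0.01212 + 0.24·0.00916) / 71.69 = 0.01211 mg/L.
After input C: C = (71.69·0.01211 + 0.067·3.69) / 71.75 = 0.01555 mg/L.

0.0155 mg/L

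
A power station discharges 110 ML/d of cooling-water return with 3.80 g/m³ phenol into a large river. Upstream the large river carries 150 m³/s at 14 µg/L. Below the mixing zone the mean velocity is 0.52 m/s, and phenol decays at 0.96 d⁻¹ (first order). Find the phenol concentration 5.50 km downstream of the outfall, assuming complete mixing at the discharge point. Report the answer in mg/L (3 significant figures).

0.0408 mg/L

110 ML/d = 1.273 m³/s.
14 µg/L = 0.014 mg/L.
After complete mixing, C₀ = (1.273·3.8 + 150·0.014) / 151.3 = 0.04586 mg/L.
Travel time t = 5500 m / 0.52 m/s = 1.058e+04 s = 0.1224 d.
C = 0.04586·exp(−0.96·0.1224) = 0.04586·0.8891 = 0.04078 mg/L.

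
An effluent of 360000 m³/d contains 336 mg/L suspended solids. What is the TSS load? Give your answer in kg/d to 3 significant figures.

121000 kg/d

360000 m³/d = 4.167 m³/s.
Mass flux = Q·C = 4.167 m³/s × 336 g/m³ = 1400 g/s.
= 1400 g/s × 86.4 = 1.21e+05 kg/d.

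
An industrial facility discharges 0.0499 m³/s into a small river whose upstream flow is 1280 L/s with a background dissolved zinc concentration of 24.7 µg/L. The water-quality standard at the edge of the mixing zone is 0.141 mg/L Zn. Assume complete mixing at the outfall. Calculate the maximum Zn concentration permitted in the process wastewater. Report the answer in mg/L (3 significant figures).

1280 L/s = 1.28 m³/s.
24.7 µg/L = 0.0247 mg/L.
Mass balance: 0.141·1.33 = 0.0499·Cₑ + 1.28·0.0247.
Cₑ = (0.1875 − 0.03162) / 0.0499 = 3.124 mg/L.

3.12 mg/L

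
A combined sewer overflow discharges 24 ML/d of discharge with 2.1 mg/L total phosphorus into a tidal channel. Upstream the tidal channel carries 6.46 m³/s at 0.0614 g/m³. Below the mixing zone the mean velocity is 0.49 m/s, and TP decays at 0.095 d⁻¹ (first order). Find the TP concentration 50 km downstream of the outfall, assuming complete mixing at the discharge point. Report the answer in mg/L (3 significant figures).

0.130 mg/L

24 ML/d = 0.2778 m³/s.
After complete mixing, C₀ = (0.2778·2.1 + 6.46·0.0614) / 6.738 = 0.1454 mg/L.
Travel time t = 5e+04 m / 0.49 m/s = 1.02e+05 s = 1.181 d.
C = 0.1454·exp(−0.095·1.181) = 0.1454·0.8939 = 0.13 mg/L.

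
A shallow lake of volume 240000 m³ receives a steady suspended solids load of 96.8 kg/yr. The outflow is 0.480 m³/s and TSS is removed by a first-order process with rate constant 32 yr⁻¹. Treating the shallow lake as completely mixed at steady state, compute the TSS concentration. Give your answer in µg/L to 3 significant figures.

4.24 µg/L

Outflow Q = 0.480 m³/s × 3.156e+07 s/yr = 1.515e+07 m³/yr.
Steady-state CSTR mass balance: W = Q·C + k·V·C, so C = W/(Q + kV).
Q + kV = 1.515e+07 + 32·240000 = 2.283e+07 m³/yr.
C = 96.8/2.283e+07 = 4.24e-06 kg/m³ = 0.00424 mg/L = 4.24 µg/L.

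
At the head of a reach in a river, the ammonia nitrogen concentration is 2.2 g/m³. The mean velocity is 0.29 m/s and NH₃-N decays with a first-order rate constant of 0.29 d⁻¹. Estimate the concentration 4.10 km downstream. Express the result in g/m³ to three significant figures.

2.10 g/m³

Travel time t = 4.10 km / 0.29 m/s = 4100/0.29 = 1.414e+04 s = 0.1636 d.
First-order decay: C = 2.2·exp(−0.29·0.1636) = 2.2·0.9537 = 2.098 g/m³.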